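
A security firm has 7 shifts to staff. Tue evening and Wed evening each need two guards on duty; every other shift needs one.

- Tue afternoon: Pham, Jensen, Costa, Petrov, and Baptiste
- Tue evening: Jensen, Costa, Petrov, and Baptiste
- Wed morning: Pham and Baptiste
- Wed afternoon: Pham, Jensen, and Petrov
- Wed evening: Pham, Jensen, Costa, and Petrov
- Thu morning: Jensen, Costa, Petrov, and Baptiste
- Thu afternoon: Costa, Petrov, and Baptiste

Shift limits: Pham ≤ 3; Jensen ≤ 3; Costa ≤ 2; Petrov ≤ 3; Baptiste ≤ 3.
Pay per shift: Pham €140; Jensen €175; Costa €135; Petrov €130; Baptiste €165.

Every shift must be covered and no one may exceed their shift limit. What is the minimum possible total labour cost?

€1245

Picking the cheapest available guard for each shift independently would cost €1190, but that ignores the shift limits.
An optimal schedule: Tue afternoon→Pham, Tue evening→Costa+Baptiste, Wed morning→Pham, Wed afternoon→Petrov, Wed evening→Costa+Pham, Thu morning→Petrov, Thu afternoon→Petrov.
Total: 140 + 135 + 165 + 140 + 130 + 135 + 140 + 130 + 130 = €1245.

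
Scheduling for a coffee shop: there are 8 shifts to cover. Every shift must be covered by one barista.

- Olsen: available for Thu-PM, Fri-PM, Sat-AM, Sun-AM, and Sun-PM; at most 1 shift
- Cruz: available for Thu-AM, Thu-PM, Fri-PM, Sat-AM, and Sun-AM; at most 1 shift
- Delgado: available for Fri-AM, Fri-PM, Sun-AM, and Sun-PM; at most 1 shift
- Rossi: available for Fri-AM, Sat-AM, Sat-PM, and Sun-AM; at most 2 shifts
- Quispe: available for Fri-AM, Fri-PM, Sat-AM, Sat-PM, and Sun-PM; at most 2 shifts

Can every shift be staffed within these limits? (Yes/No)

No

Total capacity is 1+1+1+2+2 = 7 but 8 worker-slots are needed — infeasible.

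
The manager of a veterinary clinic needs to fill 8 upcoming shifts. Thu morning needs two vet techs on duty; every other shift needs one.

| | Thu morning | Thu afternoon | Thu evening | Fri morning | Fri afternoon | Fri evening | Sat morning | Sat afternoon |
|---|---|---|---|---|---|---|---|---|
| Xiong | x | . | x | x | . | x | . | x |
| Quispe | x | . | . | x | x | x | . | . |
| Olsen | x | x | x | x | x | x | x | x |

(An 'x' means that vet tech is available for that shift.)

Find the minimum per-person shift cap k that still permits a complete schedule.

3

With 3 vet techs and 9 worker-slots to fill, someone must work at least ⌈9/3⌉ = 3 shifts, so k ≥ 3.
k = 3 works: Thu morning→Xiong+Quispe, Thu afternoon→Olsen, Thu evening→Xiong, Fri morning→Quispe, Fri afternoon→Quispe, Fri evening→Olsen, Sat morning→Olsen, Sat afternoon→Xiong.
Loads: Xiong 3, Quispe 3, Olsen 3 — all ≤ 3.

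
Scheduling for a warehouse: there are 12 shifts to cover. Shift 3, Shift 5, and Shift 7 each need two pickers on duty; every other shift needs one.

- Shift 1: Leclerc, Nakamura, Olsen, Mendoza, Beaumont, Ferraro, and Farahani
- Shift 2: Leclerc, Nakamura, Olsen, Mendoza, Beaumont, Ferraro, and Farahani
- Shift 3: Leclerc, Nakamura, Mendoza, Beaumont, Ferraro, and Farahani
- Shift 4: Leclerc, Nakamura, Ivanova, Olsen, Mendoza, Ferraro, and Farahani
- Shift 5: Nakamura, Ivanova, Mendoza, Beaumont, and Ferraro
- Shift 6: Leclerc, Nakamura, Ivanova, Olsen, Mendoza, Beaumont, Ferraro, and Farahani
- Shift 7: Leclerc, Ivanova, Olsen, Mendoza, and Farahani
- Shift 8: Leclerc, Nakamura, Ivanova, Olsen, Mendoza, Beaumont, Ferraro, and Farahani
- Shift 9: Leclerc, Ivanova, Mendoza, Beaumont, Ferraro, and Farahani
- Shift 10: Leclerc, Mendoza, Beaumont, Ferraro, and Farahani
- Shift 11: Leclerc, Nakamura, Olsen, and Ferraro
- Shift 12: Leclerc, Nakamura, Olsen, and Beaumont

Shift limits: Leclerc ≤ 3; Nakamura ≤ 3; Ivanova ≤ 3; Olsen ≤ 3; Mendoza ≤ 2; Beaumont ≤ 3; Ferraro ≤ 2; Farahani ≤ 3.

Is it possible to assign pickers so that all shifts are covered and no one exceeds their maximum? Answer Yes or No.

One valid schedule: Shift 1→Nakamura, Shift 2→Nakamura, Shift 3→Beaumont+Ferraro, Shift 4→Nakamura, Shift 5→Mendoza+Beaumont, Shift 6→Ivanova, Shift 7→Olsen+Mendoza, Shift 8→Ivanova, Shift 9→Ivanova, Shift 10→Leclerc, Shift 11→Leclerc, Shift 12→Leclerc.
Loads: Leclerc 3/3, Nakamura 3/3, Ivanova 3/3, Olsen 1/3, Mendoza 2/2, Beaumont 2/3, Ferraro 1/2, Farahani 0/3 — all within limits.

Yes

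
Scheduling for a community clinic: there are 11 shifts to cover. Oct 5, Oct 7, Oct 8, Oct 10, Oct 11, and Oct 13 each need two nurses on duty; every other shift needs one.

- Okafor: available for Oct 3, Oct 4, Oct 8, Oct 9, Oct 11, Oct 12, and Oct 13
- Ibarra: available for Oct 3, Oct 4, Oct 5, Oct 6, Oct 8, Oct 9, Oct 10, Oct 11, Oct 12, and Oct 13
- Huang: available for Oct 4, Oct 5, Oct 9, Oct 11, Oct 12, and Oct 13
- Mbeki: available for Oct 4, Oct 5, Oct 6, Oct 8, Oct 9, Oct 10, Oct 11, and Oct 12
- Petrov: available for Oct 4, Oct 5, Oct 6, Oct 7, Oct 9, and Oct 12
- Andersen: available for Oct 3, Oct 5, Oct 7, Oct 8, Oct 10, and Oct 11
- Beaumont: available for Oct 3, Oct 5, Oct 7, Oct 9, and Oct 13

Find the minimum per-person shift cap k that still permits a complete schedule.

With 7 nurses and 17 worker-slots to fill, someone must work at least ⌈17/7⌉ = 3 shifts, so k ≥ 3.
k = 3 works: Oct 3→Okafor, Oct 4→Okafor, Oct 5→Petrov+Andersen, Oct 6→Ibarra, Oct 7→Petrov+Andersen, Oct 8→Ibarra+Mbeki, Oct 9→Huang, Oct 10→Ibarra+Mbeki, Oct 11→Huang+Mbeki, Oct 12→Okafor, Oct 13→Huang+Beaumont.
Loads: Okafor 3, Ibarra 3, Huang 3, Mbeki 3, Petrov 2, Andersen 2, Beaumont 1 — all ≤ 3.

3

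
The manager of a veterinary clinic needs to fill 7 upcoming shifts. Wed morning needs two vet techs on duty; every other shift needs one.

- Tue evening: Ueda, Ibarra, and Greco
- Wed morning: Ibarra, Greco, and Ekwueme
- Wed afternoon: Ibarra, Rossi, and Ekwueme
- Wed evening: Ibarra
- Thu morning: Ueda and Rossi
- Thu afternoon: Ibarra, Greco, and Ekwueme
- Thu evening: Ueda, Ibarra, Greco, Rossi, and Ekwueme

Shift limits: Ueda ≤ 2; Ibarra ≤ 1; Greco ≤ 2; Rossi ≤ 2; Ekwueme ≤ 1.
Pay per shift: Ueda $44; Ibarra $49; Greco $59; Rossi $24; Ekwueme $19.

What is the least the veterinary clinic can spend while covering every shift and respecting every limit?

$322

Wed evening can only be covered by Ibarra, so that assignment is forced.
Picking the cheapest available vet tech for each shift independently would cost $242, but that ignores the shift limits.
An optimal schedule: Tue evening→Ueda, Wed morning→Greco+Ekwueme, Wed afternoon→Rossi, Wed evening→Ibarra, Thu morning→Ueda, Thu afternoon→Greco, Thu evening→Rossi.
Total: 44 + 59 + 19 + 24 + 49 + 44 + 59 + 24 = $322.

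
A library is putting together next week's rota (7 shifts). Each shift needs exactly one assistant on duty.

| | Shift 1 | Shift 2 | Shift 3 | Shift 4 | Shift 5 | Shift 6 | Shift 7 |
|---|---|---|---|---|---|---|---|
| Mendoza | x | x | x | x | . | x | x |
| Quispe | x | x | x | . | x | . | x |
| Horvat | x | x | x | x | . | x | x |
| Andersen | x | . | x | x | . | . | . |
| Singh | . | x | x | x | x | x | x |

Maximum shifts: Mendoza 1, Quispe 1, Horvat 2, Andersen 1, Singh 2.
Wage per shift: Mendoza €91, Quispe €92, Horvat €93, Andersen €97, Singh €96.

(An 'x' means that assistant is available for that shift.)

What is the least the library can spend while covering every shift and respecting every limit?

€658

Picking the cheapest available assistant for each shift independently would cost €638, but that ignores the shift limits.
An optimal schedule: Shift 1→Horvat, Shift 2→Horvat, Shift 3→Singh, Shift 4→Andersen, Shift 5→Quispe, Shift 6→Mendoza, Shift 7→Singh.
Total: 93 + 93 + 96 + 97 + 92 + 91 + 96 = €658.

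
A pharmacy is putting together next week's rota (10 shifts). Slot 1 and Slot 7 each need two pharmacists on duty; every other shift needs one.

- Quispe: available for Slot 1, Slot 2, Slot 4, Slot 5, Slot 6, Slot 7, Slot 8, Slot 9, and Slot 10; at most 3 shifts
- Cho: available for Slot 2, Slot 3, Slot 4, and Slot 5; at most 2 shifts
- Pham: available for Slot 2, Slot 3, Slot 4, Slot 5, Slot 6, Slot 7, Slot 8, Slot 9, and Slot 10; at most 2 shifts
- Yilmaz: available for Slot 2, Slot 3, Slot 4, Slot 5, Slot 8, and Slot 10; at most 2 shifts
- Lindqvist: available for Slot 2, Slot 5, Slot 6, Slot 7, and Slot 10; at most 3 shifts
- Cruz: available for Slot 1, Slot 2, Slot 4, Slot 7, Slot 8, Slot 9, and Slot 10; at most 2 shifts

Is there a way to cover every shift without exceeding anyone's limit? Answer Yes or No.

Yes

Slot 1 can only be covered by Quispe and Cruz, so that assignment is forced.
One valid schedule: Slot 1→Quispe+Cruz, Slot 2→Yilmaz, Slot 3→Cho, Slot 4→Cho, Slot 5→Pham, Slot 6→Quispe, Slot 7→Lindqvist+Cruz, Slot 8→Pham, Slot 9→Quispe, Slot 10→Yilmaz.
Loads: Quispe 3/3, Cho 2/2, Pham 2/2, Yilmaz 2/2, Lindqvist 1/3, Cruz 2/2 — all within limits.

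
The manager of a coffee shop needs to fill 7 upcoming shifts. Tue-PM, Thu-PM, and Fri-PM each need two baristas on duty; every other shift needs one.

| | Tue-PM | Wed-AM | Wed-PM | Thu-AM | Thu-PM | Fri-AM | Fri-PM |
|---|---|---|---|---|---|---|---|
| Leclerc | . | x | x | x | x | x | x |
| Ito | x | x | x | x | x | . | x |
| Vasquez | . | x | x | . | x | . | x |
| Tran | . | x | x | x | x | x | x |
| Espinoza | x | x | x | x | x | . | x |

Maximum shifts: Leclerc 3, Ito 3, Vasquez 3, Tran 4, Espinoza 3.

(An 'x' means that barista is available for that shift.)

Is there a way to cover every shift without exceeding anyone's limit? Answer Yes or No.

Yes

Tue-PM can only be covered by Ito and Espinoza, so that assignment is forced.
One valid schedule: Tue-PM→Ito+Espinoza, Wed-AM→Leclerc, Wed-PM→Ito, Thu-AM→Leclerc, Thu-PM→Ito+Vasquez, Fri-AM→Leclerc, Fri-PM→Vasquez+Tran.
Loads: Leclerc 3/3, Ito 3/3, Vasquez 2/3, Tran 1/4, Espinoza 1/3 — all within limits.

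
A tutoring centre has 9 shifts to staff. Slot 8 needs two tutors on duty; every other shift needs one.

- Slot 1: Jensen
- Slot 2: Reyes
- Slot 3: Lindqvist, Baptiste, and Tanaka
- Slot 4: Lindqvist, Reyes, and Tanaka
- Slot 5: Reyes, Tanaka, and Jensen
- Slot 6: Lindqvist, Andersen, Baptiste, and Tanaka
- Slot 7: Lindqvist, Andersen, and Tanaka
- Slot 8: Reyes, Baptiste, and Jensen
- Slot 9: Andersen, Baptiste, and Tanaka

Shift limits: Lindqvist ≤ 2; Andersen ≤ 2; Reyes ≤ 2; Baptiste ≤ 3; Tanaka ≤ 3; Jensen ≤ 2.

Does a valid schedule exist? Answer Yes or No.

Slot 1 can only be covered by Jensen, so that assignment is forced.
Slot 2 can only be covered by Reyes, so that assignment is forced.
One valid schedule: Slot 1→Jensen, Slot 2→Reyes, Slot 3→Lindqvist, Slot 4→Lindqvist, Slot 5→Reyes, Slot 6→Baptiste, Slot 7→Andersen, Slot 8→Baptiste+Jensen, Slot 9→Andersen.
Loads: Lindqvist 2/2, Andersen 2/2, Reyes 2/2, Baptiste 2/3, Tanaka 0/3, Jensen 2/2 — all within limits.

Yes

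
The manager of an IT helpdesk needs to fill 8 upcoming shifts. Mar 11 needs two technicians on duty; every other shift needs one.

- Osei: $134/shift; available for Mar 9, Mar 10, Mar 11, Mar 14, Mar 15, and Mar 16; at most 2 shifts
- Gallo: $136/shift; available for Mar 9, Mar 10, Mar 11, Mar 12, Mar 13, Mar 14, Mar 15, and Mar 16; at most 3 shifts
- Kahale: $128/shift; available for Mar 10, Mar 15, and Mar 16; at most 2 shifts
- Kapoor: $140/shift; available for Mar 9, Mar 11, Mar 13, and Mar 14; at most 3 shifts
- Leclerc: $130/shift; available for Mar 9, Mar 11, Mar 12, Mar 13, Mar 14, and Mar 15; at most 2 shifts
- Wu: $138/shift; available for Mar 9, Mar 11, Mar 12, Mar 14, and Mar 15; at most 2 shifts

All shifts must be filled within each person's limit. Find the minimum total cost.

Picking the cheapest available technician for each shift independently would cost $1168, but that ignores the shift limits.
An optimal schedule: Mar 9→Osei, Mar 10→Kahale, Mar 11→Osei+Gallo, Mar 12→Leclerc, Mar 13→Leclerc, Mar 14→Gallo, Mar 15→Gallo, Mar 16→Kahale.
Total: 134 + 128 + 134 + 136 + 130 + 130 + 136 + 136 + 128 = $1192.

$1192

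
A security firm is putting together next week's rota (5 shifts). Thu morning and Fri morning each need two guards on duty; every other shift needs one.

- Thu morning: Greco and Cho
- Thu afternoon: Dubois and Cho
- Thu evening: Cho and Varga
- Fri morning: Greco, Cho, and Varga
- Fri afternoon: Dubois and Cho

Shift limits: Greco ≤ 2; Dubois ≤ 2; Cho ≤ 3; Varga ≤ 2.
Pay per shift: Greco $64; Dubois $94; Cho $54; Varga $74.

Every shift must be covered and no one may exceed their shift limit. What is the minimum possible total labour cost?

$438

Thu morning can only be covered by Greco and Cho, so that assignment is forced.
Picking the cheapest available guard for each shift independently would cost $398, but that ignores the shift limits.
An optimal schedule: Thu morning→Cho+Greco, Thu afternoon→Cho, Thu evening→Varga, Fri morning→Greco+Varga, Fri afternoon→Cho.
Total: 54 + 64 + 54 + 74 + 64 + 74 + 54 = $438.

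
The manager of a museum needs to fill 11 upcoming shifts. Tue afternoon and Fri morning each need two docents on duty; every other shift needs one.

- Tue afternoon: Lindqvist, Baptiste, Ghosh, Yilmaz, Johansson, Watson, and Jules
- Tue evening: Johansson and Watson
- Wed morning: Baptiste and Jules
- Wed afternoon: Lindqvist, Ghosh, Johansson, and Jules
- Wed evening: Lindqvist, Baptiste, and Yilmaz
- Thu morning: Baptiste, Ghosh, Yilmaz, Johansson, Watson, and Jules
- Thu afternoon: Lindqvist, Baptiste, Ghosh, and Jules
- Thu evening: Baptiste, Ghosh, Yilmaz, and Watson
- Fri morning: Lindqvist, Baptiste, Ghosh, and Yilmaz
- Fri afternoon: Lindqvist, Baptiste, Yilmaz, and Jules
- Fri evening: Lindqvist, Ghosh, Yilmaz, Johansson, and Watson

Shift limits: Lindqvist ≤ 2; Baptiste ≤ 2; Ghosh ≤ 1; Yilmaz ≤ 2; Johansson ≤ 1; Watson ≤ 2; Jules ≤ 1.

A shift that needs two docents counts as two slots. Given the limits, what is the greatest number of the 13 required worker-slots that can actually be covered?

Total capacity across all docents is 2+2+1+2+1+2+1 = 11, and 13 slots are needed, so at most 11 can be filled.
An assignment achieving 11: Tue afternoon→Jules, Tue evening→Johansson, Wed morning→Baptiste, Wed afternoon→Lindqvist, Wed evening→Lindqvist, Thu morning→Watson, Thu afternoon→Baptiste, Thu evening→Ghosh, Fri morning→Yilmaz, Fri afternoon→Yilmaz, Fri evening→Watson.
Loads: Lindqvist 2/2, Baptiste 2/2, Ghosh 1/1, Yilmaz 2/2, Johansson 1/1, Watson 2/2, Jules 1/1.

11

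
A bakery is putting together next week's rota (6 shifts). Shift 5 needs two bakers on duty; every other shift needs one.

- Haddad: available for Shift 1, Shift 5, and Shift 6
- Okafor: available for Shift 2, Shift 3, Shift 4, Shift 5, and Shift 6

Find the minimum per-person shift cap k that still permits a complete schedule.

4

With 2 bakers and 7 worker-slots to fill, someone must work at least ⌈7/2⌉ = 4 shifts, so k ≥ 4.
k = 4 works: Shift 1→Haddad, Shift 2→Okafor, Shift 3→Okafor, Shift 4→Okafor, Shift 5→Haddad+Okafor, Shift 6→Haddad.
Loads: Haddad 3, Okafor 4 — all ≤ 4.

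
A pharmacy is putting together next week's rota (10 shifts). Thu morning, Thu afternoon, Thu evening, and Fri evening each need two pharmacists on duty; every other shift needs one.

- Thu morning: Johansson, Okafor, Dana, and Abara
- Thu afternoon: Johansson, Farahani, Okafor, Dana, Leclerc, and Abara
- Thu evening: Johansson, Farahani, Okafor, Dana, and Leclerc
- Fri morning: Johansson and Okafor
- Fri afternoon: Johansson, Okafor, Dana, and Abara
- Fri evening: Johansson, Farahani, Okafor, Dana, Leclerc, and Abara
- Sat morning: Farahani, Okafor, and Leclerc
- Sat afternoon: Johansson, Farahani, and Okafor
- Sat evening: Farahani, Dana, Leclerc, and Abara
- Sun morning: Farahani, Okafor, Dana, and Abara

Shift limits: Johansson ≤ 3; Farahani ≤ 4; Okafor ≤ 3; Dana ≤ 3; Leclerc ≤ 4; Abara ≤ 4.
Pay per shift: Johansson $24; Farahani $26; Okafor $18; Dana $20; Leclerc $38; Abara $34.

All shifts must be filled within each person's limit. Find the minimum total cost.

Picking the cheapest available pharmacist for each shift independently would cost $262, but that ignores the shift limits.
An optimal schedule: Thu morning→Dana+Johansson, Thu afternoon→Johansson+Farahani, Thu evening→Johansson+Farahani, Fri morning→Okafor, Fri afternoon→Dana, Fri evening→Farahani+Abara, Sat morning→Okafor, Sat afternoon→Okafor, Sat evening→Dana, Sun morning→Farahani.
Total: 20 + 24 + 24 + 26 + 24 + 26 + 18 + 20 + 26 + 34 + 18 + 18 + 20 + 26 = $324.

$324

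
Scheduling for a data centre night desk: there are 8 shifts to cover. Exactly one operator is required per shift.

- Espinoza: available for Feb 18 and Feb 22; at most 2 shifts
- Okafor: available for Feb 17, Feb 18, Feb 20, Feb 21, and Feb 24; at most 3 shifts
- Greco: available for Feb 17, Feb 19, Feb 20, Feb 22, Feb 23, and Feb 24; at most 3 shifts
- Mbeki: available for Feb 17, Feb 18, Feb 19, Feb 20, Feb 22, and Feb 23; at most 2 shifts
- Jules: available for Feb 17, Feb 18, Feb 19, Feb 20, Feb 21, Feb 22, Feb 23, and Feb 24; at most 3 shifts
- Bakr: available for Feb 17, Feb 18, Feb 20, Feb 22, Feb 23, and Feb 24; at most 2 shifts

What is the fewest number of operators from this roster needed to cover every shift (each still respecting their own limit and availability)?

8 slots to fill and no one can take more than 3, so at least ⌈8/3⌉ = 3 operators are needed.
Espinoza, Okafor, and Greco alone can cover everything: Feb 17→Okafor, Feb 18→Espinoza, Feb 19→Greco, Feb 20→Okafor, Feb 21→Okafor, Feb 22→Espinoza, Feb 23→Greco, Feb 24→Greco.

3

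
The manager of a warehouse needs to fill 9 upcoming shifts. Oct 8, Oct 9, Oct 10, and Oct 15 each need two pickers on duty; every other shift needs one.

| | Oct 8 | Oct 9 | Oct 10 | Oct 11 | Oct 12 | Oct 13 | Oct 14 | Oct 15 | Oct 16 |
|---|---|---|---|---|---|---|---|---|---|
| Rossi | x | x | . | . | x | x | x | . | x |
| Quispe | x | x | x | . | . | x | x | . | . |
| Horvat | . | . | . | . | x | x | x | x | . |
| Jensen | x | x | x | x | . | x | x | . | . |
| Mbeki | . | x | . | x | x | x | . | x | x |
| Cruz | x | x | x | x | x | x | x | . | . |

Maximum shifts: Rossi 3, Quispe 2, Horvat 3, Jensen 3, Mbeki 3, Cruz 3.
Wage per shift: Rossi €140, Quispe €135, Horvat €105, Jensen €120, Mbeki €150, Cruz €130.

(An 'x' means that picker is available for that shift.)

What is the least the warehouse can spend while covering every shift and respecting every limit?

Oct 15 can only be covered by Horvat and Mbeki, so that assignment is forced.
Picking the cheapest available picker for each shift independently would cost €1580, but that ignores the shift limits.
An optimal schedule: Oct 8→Jensen+Cruz, Oct 9→Cruz+Quispe, Oct 10→Jensen+Cruz, Oct 11→Jensen, Oct 12→Horvat, Oct 13→Quispe, Oct 14→Horvat, Oct 15→Horvat+Mbeki, Oct 16→Rossi.
Total: 120 + 130 + 130 + 135 + 120 + 130 + 120 + 105 + 135 + 105 + 105 + 150 + 140 = €1625.

€1625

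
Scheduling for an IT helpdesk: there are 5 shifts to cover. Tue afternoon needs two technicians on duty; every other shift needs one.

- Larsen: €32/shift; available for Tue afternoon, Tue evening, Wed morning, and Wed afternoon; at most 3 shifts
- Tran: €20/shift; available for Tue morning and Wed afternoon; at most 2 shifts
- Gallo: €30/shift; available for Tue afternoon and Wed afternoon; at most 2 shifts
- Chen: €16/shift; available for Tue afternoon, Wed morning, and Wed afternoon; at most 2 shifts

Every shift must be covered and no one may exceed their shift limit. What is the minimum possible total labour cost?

€134

Tue morning can only be covered by Tran, so that assignment is forced.
Tue evening can only be covered by Larsen, so that assignment is forced.
Picking the cheapest available technician for each shift independently would cost €130, but that ignores the shift limits.
An optimal schedule: Tue morning→Tran, Tue afternoon→Chen+Gallo, Tue evening→Larsen, Wed morning→Chen, Wed afternoon→Tran.
Total: 20 + 16 + 30 + 32 + 16 + 20 = €134.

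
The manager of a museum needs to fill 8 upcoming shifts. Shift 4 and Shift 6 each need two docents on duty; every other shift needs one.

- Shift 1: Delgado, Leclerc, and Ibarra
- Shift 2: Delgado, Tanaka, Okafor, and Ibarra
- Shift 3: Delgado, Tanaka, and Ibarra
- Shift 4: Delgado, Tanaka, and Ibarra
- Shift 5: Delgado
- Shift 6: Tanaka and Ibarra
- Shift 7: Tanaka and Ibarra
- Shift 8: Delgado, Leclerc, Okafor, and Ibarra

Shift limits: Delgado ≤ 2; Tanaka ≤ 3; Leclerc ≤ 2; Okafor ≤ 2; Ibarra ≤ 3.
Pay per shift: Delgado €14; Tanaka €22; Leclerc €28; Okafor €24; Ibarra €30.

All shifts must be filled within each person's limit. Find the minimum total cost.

€230

Shift 5 can only be covered by Delgado, so that assignment is forced.
Shift 6 can only be covered by Tanaka and Ibarra, so that assignment is forced.
Picking the cheapest available docent for each shift independently would cost €180, but that ignores the shift limits.
An optimal schedule: Shift 1→Leclerc, Shift 2→Okafor, Shift 3→Delgado, Shift 4→Tanaka+Ibarra, Shift 5→Delgado, Shift 6→Tanaka+Ibarra, Shift 7→Tanaka, Shift 8→Okafor.
Total: 28 + 24 + 14 + 22 + 30 + 14 + 22 + 30 + 22 + 24 = €230.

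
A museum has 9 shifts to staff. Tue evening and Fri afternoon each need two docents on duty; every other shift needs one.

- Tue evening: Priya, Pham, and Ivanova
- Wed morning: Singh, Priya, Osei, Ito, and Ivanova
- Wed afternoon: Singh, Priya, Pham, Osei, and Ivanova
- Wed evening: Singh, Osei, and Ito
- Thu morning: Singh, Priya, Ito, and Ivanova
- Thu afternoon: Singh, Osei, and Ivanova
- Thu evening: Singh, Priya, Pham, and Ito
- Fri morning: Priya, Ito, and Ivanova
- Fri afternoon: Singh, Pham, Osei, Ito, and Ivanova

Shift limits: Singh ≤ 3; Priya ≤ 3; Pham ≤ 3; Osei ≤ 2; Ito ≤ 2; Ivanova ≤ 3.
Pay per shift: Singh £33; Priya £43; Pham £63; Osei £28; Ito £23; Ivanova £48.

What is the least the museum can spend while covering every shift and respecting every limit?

Picking the cheapest available docent for each shift independently would cost £313, but that ignores the shift limits.
An optimal schedule: Tue evening→Priya+Ivanova, Wed morning→Priya, Wed afternoon→Priya, Wed evening→Ito, Thu morning→Singh, Thu afternoon→Osei, Thu evening→Singh, Fri morning→Ito, Fri afternoon→Osei+Singh.
Total: 43 + 48 + 43 + 43 + 23 + 33 + 28 + 33 + 23 + 28 + 33 = £378.

£378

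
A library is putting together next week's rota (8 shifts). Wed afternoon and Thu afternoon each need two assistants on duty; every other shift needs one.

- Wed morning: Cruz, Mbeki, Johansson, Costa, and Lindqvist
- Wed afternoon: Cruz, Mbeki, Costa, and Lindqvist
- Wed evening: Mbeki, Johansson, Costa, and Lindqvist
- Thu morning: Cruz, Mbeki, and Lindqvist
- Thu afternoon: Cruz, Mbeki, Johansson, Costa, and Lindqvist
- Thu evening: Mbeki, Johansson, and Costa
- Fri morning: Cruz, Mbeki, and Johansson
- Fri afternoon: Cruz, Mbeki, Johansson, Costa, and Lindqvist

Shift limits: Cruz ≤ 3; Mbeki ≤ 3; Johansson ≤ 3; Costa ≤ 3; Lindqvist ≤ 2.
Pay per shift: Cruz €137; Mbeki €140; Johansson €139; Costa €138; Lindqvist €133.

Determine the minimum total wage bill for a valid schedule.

Picking the cheapest available assistant for each shift independently would cost €1347, but that ignores the shift limits.
An optimal schedule: Wed morning→Cruz, Wed afternoon→Cruz+Costa, Wed evening→Lindqvist, Thu morning→Lindqvist, Thu afternoon→Costa+Johansson, Thu evening→Costa, Fri morning→Cruz, Fri afternoon→Johansson.
Total: 137 + 137 + 138 + 133 + 133 + 138 + 139 + 138 + 137 + 139 = €1369.

€1369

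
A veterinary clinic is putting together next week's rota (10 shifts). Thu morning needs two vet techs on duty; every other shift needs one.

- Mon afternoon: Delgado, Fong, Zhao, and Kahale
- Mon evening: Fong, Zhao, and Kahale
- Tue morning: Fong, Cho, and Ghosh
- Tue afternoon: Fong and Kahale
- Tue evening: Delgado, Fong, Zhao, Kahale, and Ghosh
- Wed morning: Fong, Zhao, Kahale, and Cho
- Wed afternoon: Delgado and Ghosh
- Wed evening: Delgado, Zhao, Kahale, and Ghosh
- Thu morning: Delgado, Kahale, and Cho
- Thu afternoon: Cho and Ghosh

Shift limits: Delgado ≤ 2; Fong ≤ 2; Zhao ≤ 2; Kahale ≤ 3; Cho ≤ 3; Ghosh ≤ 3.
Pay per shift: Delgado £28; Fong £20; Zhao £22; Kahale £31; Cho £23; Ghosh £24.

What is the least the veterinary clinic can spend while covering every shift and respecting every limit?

£253

Picking the cheapest available vet tech for each shift independently would cost £240, but that ignores the shift limits.
An optimal schedule: Mon afternoon→Zhao, Mon evening→Fong, Tue morning→Cho, Tue afternoon→Fong, Tue evening→Ghosh, Wed morning→Zhao, Wed afternoon→Ghosh, Wed evening→Ghosh, Thu morning→Cho+Delgado, Thu afternoon→Cho.
Total: 22 + 20 + 23 + 20 + 24 + 22 + 24 + 24 + 23 + 28 + 23 = £253.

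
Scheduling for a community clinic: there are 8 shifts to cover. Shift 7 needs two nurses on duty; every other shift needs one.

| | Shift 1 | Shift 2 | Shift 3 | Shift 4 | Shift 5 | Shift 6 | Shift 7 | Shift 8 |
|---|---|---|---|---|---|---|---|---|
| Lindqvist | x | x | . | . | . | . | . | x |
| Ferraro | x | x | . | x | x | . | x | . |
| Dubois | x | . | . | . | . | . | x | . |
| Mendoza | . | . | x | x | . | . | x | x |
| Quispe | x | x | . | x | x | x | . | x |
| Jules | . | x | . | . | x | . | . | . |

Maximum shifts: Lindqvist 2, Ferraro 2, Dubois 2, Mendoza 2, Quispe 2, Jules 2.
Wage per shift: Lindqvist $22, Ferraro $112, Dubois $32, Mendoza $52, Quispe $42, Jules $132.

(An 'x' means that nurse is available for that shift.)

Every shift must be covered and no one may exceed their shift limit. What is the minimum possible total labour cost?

Shift 3 can only be covered by Mendoza, so that assignment is forced.
Shift 6 can only be covered by Quispe, so that assignment is forced.
Picking the cheapest available nurse for each shift independently would cost $328, but that ignores the shift limits.
An optimal schedule: Shift 1→Dubois, Shift 2→Lindqvist, Shift 3→Mendoza, Shift 4→Quispe, Shift 5→Ferraro, Shift 6→Quispe, Shift 7→Dubois+Mendoza, Shift 8→Lindqvist.
Total: 32 + 22 + 52 + 42 + 112 + 42 + 32 + 52 + 22 = $408.

$408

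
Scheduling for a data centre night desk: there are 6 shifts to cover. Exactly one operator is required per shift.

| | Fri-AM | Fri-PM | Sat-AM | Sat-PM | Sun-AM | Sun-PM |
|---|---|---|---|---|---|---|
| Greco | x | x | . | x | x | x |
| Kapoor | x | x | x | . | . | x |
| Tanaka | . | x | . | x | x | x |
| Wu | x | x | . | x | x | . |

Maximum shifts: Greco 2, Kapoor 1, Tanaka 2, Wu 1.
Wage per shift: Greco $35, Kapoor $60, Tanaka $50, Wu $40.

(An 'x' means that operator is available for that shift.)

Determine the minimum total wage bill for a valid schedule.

$270

Sat-AM can only be covered by Kapoor, so that assignment is forced.
Picking the cheapest available operator for each shift independently would cost $235, but that ignores the shift limits.
An optimal schedule: Fri-AM→Greco, Fri-PM→Wu, Sat-AM→Kapoor, Sat-PM→Greco, Sun-AM→Tanaka, Sun-PM→Tanaka.
Total: 35 + 40 + 60 + 35 + 50 + 50 = $270.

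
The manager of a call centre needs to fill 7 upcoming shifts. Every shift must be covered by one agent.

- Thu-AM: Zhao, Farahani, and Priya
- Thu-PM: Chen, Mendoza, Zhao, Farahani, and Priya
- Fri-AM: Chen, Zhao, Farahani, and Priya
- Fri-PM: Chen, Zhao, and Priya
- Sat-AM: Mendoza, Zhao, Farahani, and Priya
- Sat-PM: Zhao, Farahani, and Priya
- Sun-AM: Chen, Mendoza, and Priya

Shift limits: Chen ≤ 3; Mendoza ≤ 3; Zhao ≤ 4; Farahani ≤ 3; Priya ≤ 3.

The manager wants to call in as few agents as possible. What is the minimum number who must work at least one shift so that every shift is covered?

2

7 slots to fill and no one can take more than 4, so at least ⌈7/4⌉ = 2 agents are needed.
Chen and Zhao alone can cover everything: Thu-AM→Zhao, Thu-PM→Chen, Fri-AM→Chen, Fri-PM→Zhao, Sat-AM→Zhao, Sat-PM→Zhao, Sun-AM→Chen.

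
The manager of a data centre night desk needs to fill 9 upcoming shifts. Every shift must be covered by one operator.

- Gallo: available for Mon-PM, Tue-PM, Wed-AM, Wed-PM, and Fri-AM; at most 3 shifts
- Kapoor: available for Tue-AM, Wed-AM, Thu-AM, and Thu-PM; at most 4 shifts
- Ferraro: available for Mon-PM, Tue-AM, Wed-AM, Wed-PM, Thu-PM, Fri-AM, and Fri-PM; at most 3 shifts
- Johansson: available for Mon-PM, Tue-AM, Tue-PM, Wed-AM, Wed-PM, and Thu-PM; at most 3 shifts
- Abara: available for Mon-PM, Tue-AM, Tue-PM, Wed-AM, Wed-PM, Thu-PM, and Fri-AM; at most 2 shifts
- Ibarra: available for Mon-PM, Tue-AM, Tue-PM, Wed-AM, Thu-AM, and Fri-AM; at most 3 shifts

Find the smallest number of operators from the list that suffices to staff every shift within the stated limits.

3

9 slots to fill and no one can take more than 4, so at least ⌈9/4⌉ = 3 operators are needed.
Gallo, Kapoor, and Ferraro alone can cover everything: Mon-PM→Gallo, Tue-AM→Kapoor, Tue-PM→Gallo, Wed-AM→Kapoor, Wed-PM→Gallo, Thu-AM→Kapoor, Thu-PM→Kapoor, Fri-AM→Ferraro, Fri-PM→Ferraro.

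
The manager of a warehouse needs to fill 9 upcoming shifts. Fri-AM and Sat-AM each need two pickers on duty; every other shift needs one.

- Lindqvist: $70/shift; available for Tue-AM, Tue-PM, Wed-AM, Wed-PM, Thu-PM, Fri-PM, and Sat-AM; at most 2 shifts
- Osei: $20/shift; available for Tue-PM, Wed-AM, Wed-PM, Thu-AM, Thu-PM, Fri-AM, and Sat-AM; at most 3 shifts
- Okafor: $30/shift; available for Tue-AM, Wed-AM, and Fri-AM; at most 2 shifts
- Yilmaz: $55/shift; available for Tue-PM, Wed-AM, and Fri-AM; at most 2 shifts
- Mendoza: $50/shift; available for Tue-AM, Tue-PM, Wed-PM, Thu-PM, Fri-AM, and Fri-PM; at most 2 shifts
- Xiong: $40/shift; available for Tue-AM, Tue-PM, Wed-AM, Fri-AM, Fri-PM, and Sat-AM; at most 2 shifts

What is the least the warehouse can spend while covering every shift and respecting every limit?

$410

Thu-AM can only be covered by Osei, so that assignment is forced.
Picking the cheapest available picker for each shift independently would cost $280, but that ignores the shift limits.
An optimal schedule: Tue-AM→Okafor, Tue-PM→Mendoza, Wed-AM→Yilmaz, Wed-PM→Osei, Thu-AM→Osei, Thu-PM→Mendoza, Fri-AM→Okafor+Yilmaz, Fri-PM→Xiong, Sat-AM→Osei+Xiong.
Total: 30 + 50 + 55 + 20 + 20 + 50 + 30 + 55 + 40 + 20 + 40 = $410.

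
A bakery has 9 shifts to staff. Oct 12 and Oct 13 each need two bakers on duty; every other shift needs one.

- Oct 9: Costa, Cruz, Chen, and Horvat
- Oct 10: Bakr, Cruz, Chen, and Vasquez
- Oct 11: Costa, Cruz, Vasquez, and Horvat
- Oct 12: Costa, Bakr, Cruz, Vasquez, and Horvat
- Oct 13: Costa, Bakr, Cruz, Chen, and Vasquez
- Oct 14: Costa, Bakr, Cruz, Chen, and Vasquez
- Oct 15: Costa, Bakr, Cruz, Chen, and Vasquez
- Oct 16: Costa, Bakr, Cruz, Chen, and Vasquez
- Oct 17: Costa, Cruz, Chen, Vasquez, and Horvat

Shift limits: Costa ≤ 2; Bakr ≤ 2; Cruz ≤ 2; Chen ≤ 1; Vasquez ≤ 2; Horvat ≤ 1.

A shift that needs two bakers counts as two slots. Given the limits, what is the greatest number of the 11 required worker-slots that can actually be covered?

10

Total capacity across all bakers is 2+2+2+1+2+1 = 10, and 11 slots are needed, so at most 10 can be filled.
An assignment achieving 10: Oct 9→Costa, Oct 10→Bakr, Oct 11→Costa, Oct 12→Bakr+Cruz, Oct 13→Cruz+Chen, Oct 14→Vasquez, Oct 15→Vasquez, Oct 17→Horvat.
Loads: Costa 2/2, Bakr 2/2, Cruz 2/2, Chen 1/1, Vasquez 2/2, Horvat 1/1.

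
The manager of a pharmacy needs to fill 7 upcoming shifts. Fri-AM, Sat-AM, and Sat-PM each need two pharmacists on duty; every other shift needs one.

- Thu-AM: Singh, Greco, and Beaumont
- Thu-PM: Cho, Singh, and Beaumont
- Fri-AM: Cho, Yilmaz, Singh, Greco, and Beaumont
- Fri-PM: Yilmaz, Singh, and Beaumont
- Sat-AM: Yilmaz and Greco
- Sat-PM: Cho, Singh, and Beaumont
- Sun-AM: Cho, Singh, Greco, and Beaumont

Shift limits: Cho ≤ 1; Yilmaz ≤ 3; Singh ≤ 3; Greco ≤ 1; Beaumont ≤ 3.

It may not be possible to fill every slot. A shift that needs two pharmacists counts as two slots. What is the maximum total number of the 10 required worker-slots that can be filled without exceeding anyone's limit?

Total capacity across all pharmacists is 1+3+3+1+3 = 11, and 10 slots are needed, so at most 10 can be filled.
An assignment achieving 10: Thu-AM→Singh, Thu-PM→Cho, Fri-AM→Yilmaz+Beaumont, Fri-PM→Yilmaz, Sat-AM→Yilmaz+Greco, Sat-PM→Singh+Beaumont, Sun-AM→Singh.
Loads: Cho 1/1, Yilmaz 3/3, Singh 3/3, Greco 1/1, Beaumont 2/3.

10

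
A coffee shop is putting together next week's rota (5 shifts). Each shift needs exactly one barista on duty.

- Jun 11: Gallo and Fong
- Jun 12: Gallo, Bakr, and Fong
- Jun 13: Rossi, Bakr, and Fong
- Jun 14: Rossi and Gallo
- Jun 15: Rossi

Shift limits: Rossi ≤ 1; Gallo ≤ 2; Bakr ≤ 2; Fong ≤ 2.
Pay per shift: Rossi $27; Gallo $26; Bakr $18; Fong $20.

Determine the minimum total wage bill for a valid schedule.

$109

Jun 15 can only be covered by Rossi, so that assignment is forced.
Picking the cheapest available barista for each shift independently would cost $109, and that bound is achievable.
An optimal schedule: Jun 11→Fong, Jun 12→Bakr, Jun 13→Bakr, Jun 14→Gallo, Jun 15→Rossi.
Total: 20 + 18 + 18 + 26 + 27 = $109.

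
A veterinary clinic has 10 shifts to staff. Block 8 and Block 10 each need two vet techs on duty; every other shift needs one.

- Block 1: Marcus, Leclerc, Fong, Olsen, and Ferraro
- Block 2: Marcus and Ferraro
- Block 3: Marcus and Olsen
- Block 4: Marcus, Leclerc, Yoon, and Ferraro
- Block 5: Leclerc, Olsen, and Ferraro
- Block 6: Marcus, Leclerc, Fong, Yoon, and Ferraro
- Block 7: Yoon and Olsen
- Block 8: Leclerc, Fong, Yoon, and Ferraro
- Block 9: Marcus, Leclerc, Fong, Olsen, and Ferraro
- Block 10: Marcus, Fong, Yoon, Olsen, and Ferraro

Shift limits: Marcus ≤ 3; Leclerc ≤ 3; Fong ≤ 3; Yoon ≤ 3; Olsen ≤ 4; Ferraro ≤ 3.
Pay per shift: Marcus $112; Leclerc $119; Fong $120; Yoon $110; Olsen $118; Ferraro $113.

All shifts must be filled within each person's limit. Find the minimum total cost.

Picking the cheapest available vet tech for each shift independently would cost $1336, but that ignores the shift limits.
An optimal schedule: Block 1→Olsen, Block 2→Marcus, Block 3→Marcus, Block 4→Yoon, Block 5→Ferraro, Block 6→Marcus, Block 7→Yoon, Block 8→Yoon+Ferraro, Block 9→Olsen, Block 10→Ferraro+Olsen.
Total: 118 + 112 + 112 + 110 + 113 + 112 + 110 + 110 + 113 + 118 + 113 + 118 = $1359.

$1359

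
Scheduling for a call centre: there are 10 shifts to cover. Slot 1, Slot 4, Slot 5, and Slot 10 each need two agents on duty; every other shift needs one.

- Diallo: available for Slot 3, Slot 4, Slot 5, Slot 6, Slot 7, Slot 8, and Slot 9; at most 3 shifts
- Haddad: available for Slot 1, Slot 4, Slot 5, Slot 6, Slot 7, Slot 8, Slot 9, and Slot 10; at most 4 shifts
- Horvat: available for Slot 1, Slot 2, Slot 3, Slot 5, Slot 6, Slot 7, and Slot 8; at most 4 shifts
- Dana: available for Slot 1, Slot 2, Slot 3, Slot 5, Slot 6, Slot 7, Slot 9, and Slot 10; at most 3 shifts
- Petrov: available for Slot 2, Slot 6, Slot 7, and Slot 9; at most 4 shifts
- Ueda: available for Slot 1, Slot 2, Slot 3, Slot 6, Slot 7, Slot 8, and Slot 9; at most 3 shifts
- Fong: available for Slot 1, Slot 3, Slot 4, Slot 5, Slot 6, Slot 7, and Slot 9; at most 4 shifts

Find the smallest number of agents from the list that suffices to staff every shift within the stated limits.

14 slots to fill and no one can take more than 4, so at least ⌈14/4⌉ = 4 agents are needed.
Diallo, Haddad, Horvat, and Dana alone can cover everything: Slot 1→Haddad+Horvat, Slot 2→Horvat, Slot 3→Diallo, Slot 4→Diallo+Haddad, Slot 5→Horvat+Dana, Slot 6→Horvat, Slot 7→Dana, Slot 8→Diallo, Slot 9→Haddad, Slot 10→Haddad+Dana.

4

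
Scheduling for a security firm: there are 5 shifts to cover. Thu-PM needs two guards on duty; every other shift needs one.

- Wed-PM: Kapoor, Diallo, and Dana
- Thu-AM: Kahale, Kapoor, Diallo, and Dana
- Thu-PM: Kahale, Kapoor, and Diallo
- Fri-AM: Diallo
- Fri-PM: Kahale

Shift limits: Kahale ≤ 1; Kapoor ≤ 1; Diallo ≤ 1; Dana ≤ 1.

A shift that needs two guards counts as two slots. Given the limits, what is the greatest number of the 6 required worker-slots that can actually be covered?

4

Total capacity across all guards is 1+1+1+1 = 4, and 6 slots are needed, so at most 4 can be filled.
An assignment achieving 4: Wed-PM→Kapoor, Thu-AM→Dana, Fri-AM→Diallo, Fri-PM→Kahale.
Loads: Kahale 1/1, Kapoor 1/1, Diallo 1/1, Dana 1/1.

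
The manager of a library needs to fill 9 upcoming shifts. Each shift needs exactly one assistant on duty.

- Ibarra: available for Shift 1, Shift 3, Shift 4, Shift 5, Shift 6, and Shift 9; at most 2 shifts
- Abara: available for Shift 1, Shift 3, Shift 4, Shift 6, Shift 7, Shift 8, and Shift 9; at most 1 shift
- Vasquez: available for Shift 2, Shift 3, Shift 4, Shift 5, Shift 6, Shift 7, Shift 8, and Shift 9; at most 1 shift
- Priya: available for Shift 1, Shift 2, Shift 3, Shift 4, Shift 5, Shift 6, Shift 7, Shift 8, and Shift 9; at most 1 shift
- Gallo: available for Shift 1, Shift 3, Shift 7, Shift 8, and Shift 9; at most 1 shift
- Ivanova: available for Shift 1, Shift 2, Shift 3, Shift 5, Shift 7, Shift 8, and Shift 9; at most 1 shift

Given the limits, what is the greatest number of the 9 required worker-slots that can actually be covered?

7

Total capacity across all assistants is 2+1+1+1+1+1 = 7, and 9 slots are needed, so at most 7 can be filled.
An assignment achieving 7: Shift 1→Priya, Shift 2→Vasquez, Shift 4→Ibarra, Shift 5→Ibarra, Shift 6→Abara, Shift 7→Gallo, Shift 8→Ivanova.
Loads: Ibarra 2/2, Abara 1/1, Vasquez 1/1, Priya 1/1, Gallo 1/1, Ivanova 1/1.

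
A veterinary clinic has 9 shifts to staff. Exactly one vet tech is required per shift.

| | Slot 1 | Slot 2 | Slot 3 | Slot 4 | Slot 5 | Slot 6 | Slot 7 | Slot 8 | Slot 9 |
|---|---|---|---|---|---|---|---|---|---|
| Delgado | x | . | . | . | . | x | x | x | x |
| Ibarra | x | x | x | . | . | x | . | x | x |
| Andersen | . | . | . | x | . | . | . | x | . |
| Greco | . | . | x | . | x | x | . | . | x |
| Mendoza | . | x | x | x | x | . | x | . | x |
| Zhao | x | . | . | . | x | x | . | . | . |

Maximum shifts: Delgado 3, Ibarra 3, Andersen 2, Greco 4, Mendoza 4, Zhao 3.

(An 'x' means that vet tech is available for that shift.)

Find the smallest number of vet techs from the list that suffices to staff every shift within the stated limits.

3

9 slots to fill and no one can take more than 4, so at least ⌈9/4⌉ = 3 vet techs are needed.
Delgado, Ibarra, and Mendoza alone can cover everything: Slot 1→Delgado, Slot 2→Ibarra, Slot 3→Ibarra, Slot 4→Mendoza, Slot 5→Mendoza, Slot 6→Delgado, Slot 7→Delgado, Slot 8→Ibarra, Slot 9→Mendoza.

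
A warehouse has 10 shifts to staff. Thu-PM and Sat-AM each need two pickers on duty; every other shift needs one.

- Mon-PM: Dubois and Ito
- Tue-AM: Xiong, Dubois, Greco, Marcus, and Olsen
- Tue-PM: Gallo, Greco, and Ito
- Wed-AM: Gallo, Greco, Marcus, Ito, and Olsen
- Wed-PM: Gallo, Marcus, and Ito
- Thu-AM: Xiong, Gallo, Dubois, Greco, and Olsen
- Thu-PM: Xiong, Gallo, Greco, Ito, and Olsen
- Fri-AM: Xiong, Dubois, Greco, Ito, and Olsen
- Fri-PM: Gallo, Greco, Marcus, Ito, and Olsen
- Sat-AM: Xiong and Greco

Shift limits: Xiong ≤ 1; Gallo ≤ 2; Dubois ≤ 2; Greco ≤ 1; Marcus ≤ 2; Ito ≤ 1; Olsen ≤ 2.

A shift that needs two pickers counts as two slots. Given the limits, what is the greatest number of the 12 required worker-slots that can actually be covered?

Total capacity across all pickers is 1+2+2+1+2+1+2 = 11, and 12 slots are needed, so at most 11 can be filled.
An assignment achieving 11: Mon-PM→Dubois, Tue-AM→Dubois, Tue-PM→Gallo, Wed-AM→Marcus, Wed-PM→Gallo, Thu-AM→Olsen, Thu-PM→Ito+Olsen, Fri-PM→Marcus, Sat-AM→Xiong+Greco.
Loads: Xiong 1/1, Gallo 2/2, Dubois 2/2, Greco 1/1, Marcus 2/2, Ito 1/1, Olsen 2/2.

11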